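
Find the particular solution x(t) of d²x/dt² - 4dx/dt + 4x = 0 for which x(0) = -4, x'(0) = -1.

x = -4*exp(2*t) + 7*t*exp(2*t)

Characteristic equation r² - 4r + 4 = 0 has discriminant (-4)² - 4·(4) = 0, so r = 2 is a repeated root.
Hence x_h = (C1 + C2*t)*exp(2*t).
Apply the initial conditions: x(0) = C1 = -4 and x'(0) = C2 + 2*C1 = -1. Solving gives C1 = -4, C2 = 7.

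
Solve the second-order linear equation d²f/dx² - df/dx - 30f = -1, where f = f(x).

Characteristic equation r² - r - 30 = 0 factors as (r - 6)(r + 5) = 0, so r = 6, -5.
Hence f_h = C1*exp(6*x) + C2*exp(-5*x).
For the particular solution try f_p = A0. Substituting and matching coefficients of each power of x gives A0 = 1/30, so f_p = 1/30.

f = 1/30 + C1*exp(6*x) + C2*exp(-5*x)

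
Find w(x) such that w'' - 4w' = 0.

w = C2 + C1*exp(4*x)

Characteristic equation r² - 4r = 0 factors as (r - 4)r = 0, so r = 4, 0.
Hence w_h = C1*exp(4*x) + C2.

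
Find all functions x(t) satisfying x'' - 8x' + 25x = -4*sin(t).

x = -3*sin(t)/20 - cos(t)/20 + C1*cos(3*t)*exp(4*t) + C2*exp(4*t)*sin(3*t)

Characteristic equation r² - 8r + 25 = 0 has discriminant (-8)² - 4·(25) = -36 < 0, so r = 4 ± 3i.
Hence x_h = C1*cos(3*t)*exp(4*t) + C2*exp(4*t)*sin(3*t).
Try x_p = A*cos(t) + B*sin(t). Substituting and equating the coefficients of cos(t) and sin(t) gives A = -1/20, B = -3/20, so x_p = -3*sin(t)/20 - cos(t)/20.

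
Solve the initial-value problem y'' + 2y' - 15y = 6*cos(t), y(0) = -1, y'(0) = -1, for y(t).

y = -24*cos(t)/65 - 21*exp(3*t)/40 - 11*exp(-5*t)/104 + 3*sin(t)/65

Characteristic equation r² + 2r - 15 = 0 factors as (r - 3)(r + 5) = 0, so r = 3, -5.
Hence y_h = C1*exp(3*t) + C2*exp(-5*t).
Try y_p = A*cos(t) + B*sin(t). Substituting and equating the coefficients of cos(t) and sin(t) gives A = -24/65, B = 3/65, so y_p = -24*cos(t)/65 + 3*sin(t)/65.
General solution: y = -24*cos(t)/65 + 3*sin(t)/65 + C1*exp(3*t) + C2*exp(-5*t).
Apply the initial conditions: y(0) = -24/65 + C1 + C2 = -1 and y'(0) = 3/65 - 5*C2 + 3*C1 = -1. Solving gives C1 = -21/40, C2 = -11/104.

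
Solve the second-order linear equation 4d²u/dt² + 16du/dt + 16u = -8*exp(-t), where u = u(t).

u = -2*exp(-t) + C1*exp(-2*t) + C2*t*exp(-2*t)

Divide through by 4: u'' + 4u' + 4u = -2*exp(-t).
Characteristic equation r² + 4r + 4 = 0 has discriminant (4)² - 4·(4) = 0, so r = -2 is a repeated root.
Hence u_h = (C1 + C2*t)*exp(-2*t).
Try u_p = A*exp(-t). Substituting into the equation and dividing by exp(-t) gives A = -2, so u_p = -2*exp(-t).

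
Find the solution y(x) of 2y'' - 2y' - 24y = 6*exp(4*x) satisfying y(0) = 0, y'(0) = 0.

Divide through by 2: y'' - y' - 12y = 3*exp(4*x).
Characteristic equation r² - r - 12 = 0 factors as (r - 4)(r + 3) = 0, so r = 4, -3.
Hence y_h = C1*exp(4*x) + C2*exp(-3*x).
Since exp(4*x) solves the homogeneous equation (r = 4 is a root of multiplicity 1), multiply the trial by x. Try y_p = A*x*exp(4*x). Substituting into the equation and dividing by exp(4*x) gives A = 3/7, so y_p = 3*x*exp(4*x)/7.
General solution: y = C1*exp(4*x) + C2*exp(-3*x) + 3*x*exp(4*x)/7.
Apply the initial conditions: y(0) = C1 + C2 = 0 and y'(0) = 3/7 - 3*C2 + 4*C1 = 0. Solving gives C1 = -3/49, C2 = 3/49.

y = -3*exp(4*x)/49 + 3*exp(-3*x)/49 + 3*x*exp(4*x)/7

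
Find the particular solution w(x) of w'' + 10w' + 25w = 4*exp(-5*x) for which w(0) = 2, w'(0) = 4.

Characteristic equation r² + 10r + 25 = 0 has discriminant (10)² - 4·(25) = 0, so r = -5 is a repeated root.
Hence w_h = (C1 + C2*x)*exp(-5*x).
Since exp(-5*x) solves the homogeneous equation (r = -5 is a root of multiplicity 2), multiply the trial by x^2. Try w_p = A*x^2*exp(-5*x). Substituting into the equation and dividing by exp(-5*x) gives A = 2, so w_p = 2*x^2*exp(-5*x).
General solution: w = C1*exp(-5*x) + 2*x^2*exp(-5*x) + C2*x*exp(-5*x).
Apply the initial conditions: w(0) = C1 = 2 and w'(0) = C2 - 5*C1 = 4. Solving gives C1 = 2, C2 = 14.

w = 2*exp(-5*x) + 2*x**2*exp(-5*x) + 14*x*exp(-5*x)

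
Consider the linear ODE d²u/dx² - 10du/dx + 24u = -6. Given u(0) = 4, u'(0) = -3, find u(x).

Characteristic equation r² - 10r + 24 = 0 factors as (r - 4)(r - 6) = 0, so r = 4, 6.
Hence u_h = C1*exp(4*x) + C2*exp(6*x).
For the particular solution try u_p = A0. Substituting and matching coefficients of each power of x gives A0 = -1/4, so u_p = -1/4.
General solution: u = -1/4 + C1*exp(4*x) + C2*exp(6*x).
Apply the initial conditions: u(0) = -1/4 + C1 + C2 = 4 and u'(0) = 4*C1 + 6*C2 = -3. Solving gives C1 = 57/4, C2 = -10.

u = -1/4 - 10*exp(6*x) + 57*exp(4*x)/4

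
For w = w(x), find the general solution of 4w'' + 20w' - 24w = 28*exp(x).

w = C1*exp(x) + C2*exp(-6*x) + x*exp(x)

Divide through by 4: w'' + 5w' - 6w = 7*exp(x).
Characteristic equation r² + 5r - 6 = 0 factors as (r - 1)(r + 6) = 0, so r = 1, -6.
Hence w_h = C1*exp(x) + C2*exp(-6*x).
Since exp(x) solves the homogeneous equation (r = 1 is a root of multiplicity 1), multiply the trial by x. Try w_p = A*x*exp(x). Substituting into the equation and dividing by exp(x) gives A = 1, so w_p = x*exp(x).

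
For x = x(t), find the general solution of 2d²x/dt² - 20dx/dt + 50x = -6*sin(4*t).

x = -120*cos(4*t)/1681 - 27*sin(4*t)/1681 + C1*exp(5*t) + C2*t*exp(5*t)

Divide through by 2: x'' - 10x' + 25x = -3*sin(4*t).
Characteristic equation r² - 10r + 25 = 0 has discriminant (-10)² - 4·(25) = 0, so r = 5 is a repeated root.
Hence x_h = (C1 + C2*t)*exp(5*t).
Try x_p = A*cos(4*t) + B*sin(4*t). Substituting and equating the coefficients of cos(4t) and sin(4t) gives A = -120/1681, B = -27/1681, so x_p = -120*cos(4*t)/1681 - 27*sin(4*t)/1681.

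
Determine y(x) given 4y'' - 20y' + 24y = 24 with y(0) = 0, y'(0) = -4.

Divide through by 4: y'' - 5y' + 6y = 6.
Characteristic equation r² - 5r + 6 = 0 factors as (r - 3)(r - 2) = 0, so r = 3, 2.
Hence y_h = C1*exp(3*x) + C2*exp(2*x).
For the particular solution try y_p = A0. Substituting and matching coefficients of each power of x gives A0 = 1, so y_p = 1.
General solution: y = 1 + C1*exp(3*x) + C2*exp(2*x).
Apply the initial conditions: y(0) = 1 + C1 + C2 = 0 and y'(0) = 2*C2 + 3*C1 = -4. Solving gives C1 = -2, C2 = 1.

y = 1 - 2*exp(3*x) + exp(2*x)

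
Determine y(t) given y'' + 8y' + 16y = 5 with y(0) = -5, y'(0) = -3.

y = 5/16 - 85*exp(-4*t)/16 - 97*t*exp(-4*t)/4

Characteristic equation r² + 8r + 16 = 0 has discriminant (8)² - 4·(16) = 0, so r = -4 is a repeated root.
Hence y_h = (C1 + C2*t)*exp(-4*t).
For the particular solution try y_p = A0. Substituting and matching coefficients of each power of t gives A0 = 5/16, so y_p = 5/16.
General solution: y = 5/16 + C1*exp(-4*t) + C2*t*exp(-4*t).
Apply the initial conditions: y(0) = 5/16 + C1 = -5 and y'(0) = C2 - 4*C1 = -3. Solving gives C1 = -85/16, C2 = -97/4.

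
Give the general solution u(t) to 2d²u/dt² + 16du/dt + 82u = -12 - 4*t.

u = -230/1681 - 2*t/41 + C1*cos(5*t)*exp(-4*t) + C2*exp(-4*t)*sin(5*t)

Divide through by 2: u'' + 8u' + 41u = -6 - 2*t.
Characteristic equation r² + 8r + 41 = 0 has discriminant (8)² - 4·(41) = -100 < 0, so r = -4 ± 5i.
Hence u_h = C1*cos(5*t)*exp(-4*t) + C2*exp(-4*t)*sin(5*t).
For the particular solution try u_p = A0 + A1*t. Substituting and matching coefficients of each power of t gives A0 = -230/1681, A1 = -2/41, so u_p = -230/1681 - 2*t/41.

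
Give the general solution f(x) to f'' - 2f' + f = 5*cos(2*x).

Characteristic equation r² - 2r + 1 = 0 has discriminant (-2)² - 4·(1) = 0, so r = 1 is a repeated root.
Hence f_h = (C1 + C2*x)*exp(x).
Try f_p = A*cos(2*x) + B*sin(2*x). Substituting and equating the coefficients of cos(2x) and sin(2x) gives A = -3/5, B = -4/5, so f_p = -4*sin(2*x)/5 - 3*cos(2*x)/5.

f = -4*sin(2*x)/5 - 3*cos(2*x)/5 + C1*exp(x) + C2*x*exp(x)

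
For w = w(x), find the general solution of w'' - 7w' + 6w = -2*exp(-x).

w = -exp(-x)/7 + C1*exp(6*x) + C2*exp(x)

Characteristic equation r² - 7r + 6 = 0 factors as (r - 6)(r - 1) = 0, so r = 6, 1.
Hence w_h = C1*exp(6*x) + C2*exp(x).
Try w_p = A*exp(-x). Substituting into the equation and dividing by exp(-x) gives A = -1/7, so w_p = -exp(-x)/7.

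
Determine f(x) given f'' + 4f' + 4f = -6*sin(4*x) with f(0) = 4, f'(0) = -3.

f = 6*cos(4*x)/25 + 9*sin(4*x)/50 + 94*exp(-2*x)/25 + 19*x*exp(-2*x)/5

Characteristic equation r² + 4r + 4 = 0 has discriminant (4)² - 4·(4) = 0, so r = -2 is a repeated root.
Hence f_h = (C1 + C2*x)*exp(-2*x).
Try f_p = A*cos(4*x) + B*sin(4*x). Substituting and equating the coefficients of cos(4x) and sin(4x) gives A = 6/25, B = 9/50, so f_p = 6*cos(4*x)/25 + 9*sin(4*x)/50.
General solution: f = 6*cos(4*x)/25 + 9*sin(4*x)/50 + C1*exp(-2*x) + C2*x*exp(-2*x).
Apply the initial conditions: f(0) = 6/25 + C1 = 4 and f'(0) = 18/25 + C2 - 2*C1 = -3. Solving gives C1 = 94/25, C2 = 19/5.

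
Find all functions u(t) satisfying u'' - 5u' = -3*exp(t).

u = C2 + 3*exp(t)/4 + C1*exp(5*t)

Characteristic equation r² - 5r = 0 factors as (r - 5)r = 0, so r = 5, 0.
Hence u_h = C1*exp(5*t) + C2.
Try u_p = A*exp(t). Substituting into the equation and dividing by exp(t) gives A = 3/4, so u_p = 3*exp(t)/4.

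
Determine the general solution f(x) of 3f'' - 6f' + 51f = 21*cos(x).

Divide through by 3: f'' - 2f' + 17f = 7*cos(x).
Characteristic equation r² - 2r + 17 = 0 has discriminant (-2)² - 4·(17) = -64 < 0, so r = 1 ± 4i.
Hence f_h = C1*cos(4*x)*exp(x) + C2*exp(x)*sin(4*x).
Try f_p = A*cos(x) + B*sin(x). Substituting and equating the coefficients of cos(x) and sin(x) gives A = 28/65, B = -7/130, so f_p = -7*sin(x)/130 + 28*cos(x)/65.

f = -7*sin(x)/130 + 28*cos(x)/65 + C1*cos(4*x)*exp(x) + C2*exp(x)*sin(4*x)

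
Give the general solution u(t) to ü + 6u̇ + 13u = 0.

Characteristic equation r² + 6r + 13 = 0 has discriminant (6)² - 4·(13) = -16 < 0, so r = -3 ± 2i.
Hence u_h = C1*cos(2*t)*exp(-3*t) + C2*exp(-3*t)*sin(2*t).

u = C1*cos(2*t)*exp(-3*t) + C2*exp(-3*t)*sin(2*t)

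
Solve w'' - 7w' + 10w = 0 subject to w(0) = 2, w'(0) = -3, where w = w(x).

Characteristic equation r² - 7r + 10 = 0 factors as (r - 2)(r - 5) = 0, so r = 2, 5.
Hence w_h = C1*exp(2*x) + C2*exp(5*x).
Apply the initial conditions: w(0) = C1 + C2 = 2 and w'(0) = 2*C1 + 5*C2 = -3. Solving gives C1 = 13/3, C2 = -7/3.

w = -7*exp(5*x)/3 + 13*exp(2*x)/3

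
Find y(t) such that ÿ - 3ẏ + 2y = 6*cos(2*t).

y = -9*sin(2*t)/10 - 3*cos(2*t)/10 + C1*exp(2*t) + C2*exp(t)

Characteristic equation r² - 3r + 2 = 0 factors as (r - 2)(r - 1) = 0, so r = 2, 1.
Hence y_h = C1*exp(2*t) + C2*exp(t).
Try y_p = A*cos(2*t) + B*sin(2*t). Substituting and equating the coefficients of cos(2t) and sin(2t) gives A = -3/10, B = -9/10, so y_p = -9*sin(2*t)/10 - 3*cos(2*t)/10.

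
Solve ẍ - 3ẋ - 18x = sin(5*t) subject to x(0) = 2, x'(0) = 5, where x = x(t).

x = -43*sin(5*t)/2074 + 15*cos(5*t)/2074 + 233*exp(-3*t)/306 + 676*exp(6*t)/549

Characteristic equation r² - 3r - 18 = 0 factors as (r + 3)(r - 6) = 0, so r = -3, 6.
Hence x_h = C1*exp(-3*t) + C2*exp(6*t).
Try x_p = A*cos(5*t) + B*sin(5*t). Substituting and equating the coefficients of cos(5t) and sin(5t) gives A = 15/2074, B = -43/2074, so x_p = -43*sin(5*t)/2074 + 15*cos(5*t)/2074.
General solution: x = -43*sin(5*t)/2074 + 15*cos(5*t)/2074 + C1*exp(-3*t) + C2*exp(6*t).
Apply the initial conditions: x(0) = 15/2074 + C1 + C2 = 2 and x'(0) = -215/2074 - 3*C1 + 6*C2 = 5. Solving gives C1 = 233/306, C2 = 676/549.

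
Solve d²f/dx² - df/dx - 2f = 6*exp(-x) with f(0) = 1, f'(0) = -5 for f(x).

Characteristic equation r² - r - 2 = 0 factors as (r - 2)(r + 1) = 0, so r = 2, -1.
Hence f_h = C1*exp(2*x) + C2*exp(-x).
Since exp(-x) solves the homogeneous equation (r = -1 is a root of multiplicity 1), multiply the trial by x. Try f_p = A*x*exp(-x). Substituting into the equation and dividing by exp(-x) gives A = -2, so f_p = -2*x*exp(-x).
General solution: f = C1*exp(2*x) + C2*exp(-x) - 2*x*exp(-x).
Apply the initial conditions: f(0) = C1 + C2 = 1 and f'(0) = -2 - C2 + 2*C1 = -5. Solving gives C1 = -2/3, C2 = 5/3.

f = -2*exp(2*x)/3 + 5*exp(-x)/3 - 2*x*exp(-x)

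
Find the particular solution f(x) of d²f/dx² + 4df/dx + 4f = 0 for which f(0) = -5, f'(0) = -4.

f = -5*exp(-2*x) - 14*x*exp(-2*x)

Characteristic equation r² + 4r + 4 = 0 has discriminant (4)² - 4·(4) = 0, so r = -2 is a repeated root.
Hence f_h = (C1 + C2*x)*exp(-2*x).
Apply the initial conditions: f(0) = C1 = -5 and f'(0) = C2 - 2*C1 = -4. Solving gives C1 = -5, C2 = -14.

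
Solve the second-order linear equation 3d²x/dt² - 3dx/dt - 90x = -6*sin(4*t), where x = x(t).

x = -2*cos(4*t)/533 + 23*sin(4*t)/533 + C1*exp(-5*t) + C2*exp(6*t)

Divide through by 3: x'' - x' - 30x = -2*sin(4*t).
Characteristic equation r² - r - 30 = 0 factors as (r + 5)(r - 6) = 0, so r = -5, 6.
Hence x_h = C1*exp(-5*t) + C2*exp(6*t).
Try x_p = A*cos(4*t) + B*sin(4*t). Substituting and equating the coefficients of cos(4t) and sin(4t) gives A = -2/533, B = 23/533, so x_p = -2*cos(4*t)/533 + 23*sin(4*t)/533.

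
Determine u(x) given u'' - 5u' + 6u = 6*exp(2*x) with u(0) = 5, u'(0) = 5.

Characteristic equation r² - 5r + 6 = 0 factors as (r - 2)(r - 3) = 0, so r = 2, 3.
Hence u_h = C1*exp(2*x) + C2*exp(3*x).
Since exp(2*x) solves the homogeneous equation (r = 2 is a root of multiplicity 1), multiply the trial by x. Try u_p = A*x*exp(2*x). Substituting into the equation and dividing by exp(2*x) gives A = -6, so u_p = -6*x*exp(2*x).
General solution: u = C1*exp(2*x) + C2*exp(3*x) - 6*x*exp(2*x).
Apply the initial conditions: u(0) = C1 + C2 = 5 and u'(0) = -6 + 2*C1 + 3*C2 = 5. Solving gives C1 = 4, C2 = 1.

u = 4*exp(2*x) - 6*x*exp(2*x) + exp(3*x)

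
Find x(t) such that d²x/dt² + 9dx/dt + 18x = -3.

Characteristic equation r² + 9r + 18 = 0 factors as (r + 3)(r + 6) = 0, so r = -3, -6.
Hence x_h = C1*exp(-3*t) + C2*exp(-6*t).
For the particular solution try x_p = A0. Substituting and matching coefficients of each power of t gives A0 = -1/6, so x_p = -1/6.

x = -1/6 + C1*exp(-3*t) + C2*exp(-6*t)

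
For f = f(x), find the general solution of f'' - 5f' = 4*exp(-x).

f = C2 + 2*exp(-x)/3 + C1*exp(5*x)

Characteristic equation r² - 5r = 0 factors as (r - 5)r = 0, so r = 5, 0.
Hence f_h = C1*exp(5*x) + C2.
Try f_p = A*exp(-x). Substituting into the equation and dividing by exp(-x) gives A = 2/3, so f_p = 2*exp(-x)/3.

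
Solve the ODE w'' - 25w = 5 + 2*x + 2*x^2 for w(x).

Characteristic equation r² - 25 = 0 factors as (r + 5)(r - 5) = 0, so r = -5, 5.
Hence w_h = C1*exp(-5*x) + C2*exp(5*x).
For the particular solution try w_p = A0 + A1*x + A2*x^2. Substituting and matching coefficients of each power of x gives A0 = -129/625, A1 = -2/25, A2 = -2/25, so w_p = -129/625 - 2*x/25 - 2*x^2/25.

w = -129/625 - 2*x/25 - 2*x**2/25 + C1*exp(-5*x) + C2*exp(5*x)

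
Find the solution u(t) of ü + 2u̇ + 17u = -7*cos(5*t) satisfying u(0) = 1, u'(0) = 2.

u = -35*sin(5*t)/82 + 14*cos(5*t)/41 + 27*cos(4*t)*exp(-t)/41 + 393*exp(-t)*sin(4*t)/328

Characteristic equation r² + 2r + 17 = 0 has discriminant (2)² - 4·(17) = -64 < 0, so r = -1 ± 4i.
Hence u_h = C1*cos(4*t)*exp(-t) + C2*exp(-t)*sin(4*t).
Try u_p = A*cos(5*t) + B*sin(5*t). Substituting and equating the coefficients of cos(5t) and sin(5t) gives A = 14/41, B = -35/82, so u_p = -35*sin(5*t)/82 + 14*cos(5*t)/41.
General solution: u = -35*sin(5*t)/82 + 14*cos(5*t)/41 + C1*cos(4*t)*exp(-t) + C2*exp(-t)*sin(4*t).
Apply the initial conditions: u(0) = 14/41 + C1 = 1 and u'(0) = -175/82 - C1 + 4*C2 = 2. Solving gives C1 = 27/41, C2 = 393/328.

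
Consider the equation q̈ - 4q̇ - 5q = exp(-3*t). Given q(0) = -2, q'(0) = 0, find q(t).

Characteristic equation r² - 4r - 5 = 0 factors as (r + 1)(r - 5) = 0, so r = -1, 5.
Hence q_h = C1*exp(-t) + C2*exp(5*t).
Try q_p = A*exp(-3*t). Substituting into the equation and dividing by exp(-3*t) gives A = 1/16, so q_p = exp(-3*t)/16.
General solution: q = exp(-3*t)/16 + C1*exp(-t) + C2*exp(5*t).
Apply the initial conditions: q(0) = 1/16 + C1 + C2 = -2 and q'(0) = -3/16 - C1 + 5*C2 = 0. Solving gives C1 = -7/4, C2 = -5/16.

q = -7*exp(-t)/4 - 5*exp(5*t)/16 + exp(-3*t)/16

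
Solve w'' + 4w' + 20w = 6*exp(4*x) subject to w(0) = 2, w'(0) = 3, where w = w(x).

w = 3*exp(4*x)/26 + 41*exp(-2*x)*sin(4*x)/26 + 49*cos(4*x)*exp(-2*x)/26

Characteristic equation r² + 4r + 20 = 0 has discriminant (4)² - 4·(20) = -64 < 0, so r = -2 ± 4i.
Hence w_h = C1*cos(4*x)*exp(-2*x) + C2*exp(-2*x)*sin(4*x).
Try w_p = A*exp(4*x). Substituting into the equation and dividing by exp(4*x) gives A = 3/26, so w_p = 3*exp(4*x)/26.
General solution: w = 3*exp(4*x)/26 + C1*cos(4*x)*exp(-2*x) + C2*exp(-2*x)*sin(4*x).
Apply the initial conditions: w(0) = 3/26 + C1 = 2 and w'(0) = 6/13 - 2*C1 + 4*C2 = 3. Solving gives C1 = 49/26, C2 = 41/26.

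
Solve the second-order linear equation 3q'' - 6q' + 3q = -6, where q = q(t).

q = -2 + C1*exp(t) + C2*t*exp(t)

Divide through by 3: q'' - 2q' + q = -2.
Characteristic equation r² - 2r + 1 = 0 has discriminant (-2)² - 4·(1) = 0, so r = 1 is a repeated root.
Hence q_h = (C1 + C2*t)*exp(t).
For the particular solution try q_p = A0. Substituting and matching coefficients of each power of t gives A0 = -2, so q_p = -2.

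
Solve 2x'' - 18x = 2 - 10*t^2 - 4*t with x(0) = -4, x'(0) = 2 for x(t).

Divide through by 2: x'' - 9x = 1 - 5*t^2 - 2*t.
Characteristic equation r² - 9 = 0 factors as (r + 3)(r - 3) = 0, so r = -3, 3.
Hence x_h = C1*exp(-3*t) + C2*exp(3*t).
For the particular solution try x_p = A0 + A1*t + A2*t^2. Substituting and matching coefficients of each power of t gives A0 = 1/81, A1 = 2/9, A2 = 5/9, so x_p = 1/81 + 2*t/9 + 5*t^2/9.
General solution: x = 1/81 + 2*t/9 + 5*t^2/9 + C1*exp(-3*t) + C2*exp(3*t).
Apply the initial conditions: x(0) = 1/81 + C1 + C2 = -4 and x'(0) = 2/9 - 3*C1 + 3*C2 = 2. Solving gives C1 = -373/162, C2 = -277/162.

x = 1/81 - 373*exp(-3*t)/162 - 277*exp(3*t)/162 + 2*t/9 + 5*t**2/9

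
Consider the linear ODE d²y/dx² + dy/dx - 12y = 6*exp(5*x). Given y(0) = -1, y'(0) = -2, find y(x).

Characteristic equation r² + r - 12 = 0 factors as (r + 4)(r - 3) = 0, so r = -4, 3.
Hence y_h = C1*exp(-4*x) + C2*exp(3*x).
Try y_p = A*exp(5*x). Substituting into the equation and dividing by exp(5*x) gives A = 1/3, so y_p = exp(5*x)/3.
General solution: y = exp(5*x)/3 + C1*exp(-4*x) + C2*exp(3*x).
Apply the initial conditions: y(0) = 1/3 + C1 + C2 = -1 and y'(0) = 5/3 - 4*C1 + 3*C2 = -2. Solving gives C1 = -1/21, C2 = -9/7.

y = -9*exp(3*x)/7 - exp(-4*x)/21 + exp(5*x)/3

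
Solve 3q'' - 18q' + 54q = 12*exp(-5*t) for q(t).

Divide through by 3: q'' - 6q' + 18q = 4*exp(-5*t).
Characteristic equation r² - 6r + 18 = 0 has discriminant (-6)² - 4·(18) = -36 < 0, so r = 3 ± 3i.
Hence q_h = C1*cos(3*t)*exp(3*t) + C2*exp(3*t)*sin(3*t).
Try q_p = A*exp(-5*t). Substituting into the equation and dividing by exp(-5*t) gives A = 4/73, so q_p = 4*exp(-5*t)/73.

q = 4*exp(-5*t)/73 + C1*cos(3*t)*exp(3*t) + C2*exp(3*t)*sin(3*t)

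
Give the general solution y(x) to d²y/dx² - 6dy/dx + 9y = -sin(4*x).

y = -24*cos(4*x)/625 + 7*sin(4*x)/625 + C1*exp(3*x) + C2*x*exp(3*x)

Characteristic equation r² - 6r + 9 = 0 has discriminant (-6)² - 4·(9) = 0, so r = 3 is a repeated root.
Hence y_h = (C1 + C2*x)*exp(3*x).
Try y_p = A*cos(4*x) + B*sin(4*x). Substituting and equating the coefficients of cos(4x) and sin(4x) gives A = -24/625, B = 7/625, so y_p = -24*cos(4*x)/625 + 7*sin(4*x)/625.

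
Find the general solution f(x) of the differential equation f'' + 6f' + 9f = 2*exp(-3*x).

Characteristic equation r² + 6r + 9 = 0 has discriminant (6)² - 4·(9) = 0, so r = -3 is a repeated root.
Hence f_h = (C1 + C2*x)*exp(-3*x).
Since exp(-3*x) solves the homogeneous equation (r = -3 is a root of multiplicity 2), multiply the trial by x^2. Try f_p = A*x^2*exp(-3*x). Substituting into the equation and dividing by exp(-3*x) gives A = 1, so f_p = x^2*exp(-3*x).

f = C1*exp(-3*x) + x**2*exp(-3*x) + C2*x*exp(-3*x)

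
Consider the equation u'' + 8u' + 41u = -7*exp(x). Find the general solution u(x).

Characteristic equation r² + 8r + 41 = 0 has discriminant (8)² - 4·(41) = -100 < 0, so r = -4 ± 5i.
Hence u_h = C1*cos(5*x)*exp(-4*x) + C2*exp(-4*x)*sin(5*x).
Try u_p = A*exp(x). Substituting into the equation and dividing by exp(x) gives A = -7/50, so u_p = -7*exp(x)/50.

u = -7*exp(x)/50 + C1*cos(5*x)*exp(-4*x) + C2*exp(-4*x)*sin(5*x)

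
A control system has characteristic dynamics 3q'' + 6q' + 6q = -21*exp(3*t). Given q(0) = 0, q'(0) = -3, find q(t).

Divide through by 3: q'' + 2q' + 2q = -7*exp(3*t).
Characteristic equation r² + 2r + 2 = 0 has discriminant (2)² - 4·(2) = -4 < 0, so r = -1 ± i.
Hence q_h = C1*cos(t)*exp(-t) + C2*exp(-t)*sin(t).
Try q_p = A*exp(3*t). Substituting into the equation and dividing by exp(3*t) gives A = -7/17, so q_p = -7*exp(3*t)/17.
General solution: q = -7*exp(3*t)/17 + C1*cos(t)*exp(-t) + C2*exp(-t)*sin(t).
Apply the initial conditions: q(0) = -7/17 + C1 = 0 and q'(0) = -21/17 + C2 - C1 = -3. Solving gives C1 = 7/17, C2 = -23/17.

q = -7*exp(3*t)/17 - 23*exp(-t)*sin(t)/17 + 7*cos(t)*exp(-t)/17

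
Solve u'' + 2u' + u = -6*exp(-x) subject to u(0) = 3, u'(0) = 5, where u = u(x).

u = 3*exp(-x) - 3*x**2*exp(-x) + 8*x*exp(-x)

Characteristic equation r² + 2r + 1 = 0 has discriminant (2)² - 4·(1) = 0, so r = -1 is a repeated root.
Hence u_h = (C1 + C2*x)*exp(-x).
Since exp(-x) solves the homogeneous equation (r = -1 is a root of multiplicity 2), multiply the trial by x^2. Try u_p = A*x^2*exp(-x). Substituting into the equation and dividing by exp(-x) gives A = -3, so u_p = -3*x^2*exp(-x).
General solution: u = C1*exp(-x) - 3*x^2*exp(-x) + C2*x*exp(-x).
Apply the initial conditions: u(0) = C1 = 3 and u'(0) = C2 - C1 = 5. Solving gives C1 = 3, C2 = 8.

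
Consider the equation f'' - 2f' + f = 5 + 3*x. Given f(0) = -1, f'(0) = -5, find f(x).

f = 11 - 12*exp(x) + 3*x + 4*x*exp(x)

Characteristic equation r² - 2r + 1 = 0 has discriminant (-2)² - 4·(1) = 0, so r = 1 is a repeated root.
Hence f_h = (C1 + C2*x)*exp(x).
For the particular solution try f_p = A0 + A1*x. Substituting and matching coefficients of each power of x gives A0 = 11, A1 = 3, so f_p = 11 + 3*x.
General solution: f = 11 + 3*x + C1*exp(x) + C2*x*exp(x).
Apply the initial conditions: f(0) = 11 + C1 = -1 and f'(0) = 3 + C1 + C2 = -5. Solving gives C1 = -12, C2 = 4.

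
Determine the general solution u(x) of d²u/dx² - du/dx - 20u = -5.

u = 1/4 + C1*exp(-4*x) + C2*exp(5*x)

Characteristic equation r² - r - 20 = 0 factors as (r + 4)(r - 5) = 0, so r = -4, 5.
Hence u_h = C1*exp(-4*x) + C2*exp(5*x).
For the particular solution try u_p = A0. Substituting and matching coefficients of each power of x gives A0 = 1/4, so u_p = 1/4.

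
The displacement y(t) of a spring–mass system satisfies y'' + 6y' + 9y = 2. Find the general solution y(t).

y = 2/9 + C1*exp(-3*t) + C2*t*exp(-3*t)

Characteristic equation r² + 6r + 9 = 0 has discriminant (6)² - 4·(9) = 0, so r = -3 is a repeated root.
Hence y_h = (C1 + C2*t)*exp(-3*t).
For the particular solution try y_p = A0. Substituting and matching coefficients of each power of t gives A0 = 2/9, so y_p = 2/9.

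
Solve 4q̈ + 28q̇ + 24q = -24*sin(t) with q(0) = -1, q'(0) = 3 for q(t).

Divide through by 4: q'' + 7q' + 6q = -6*sin(t).
Characteristic equation r² + 7r + 6 = 0 factors as (r + 1)(r + 6) = 0, so r = -1, -6.
Hence q_h = C1*exp(-t) + C2*exp(-6*t).
Try q_p = A*cos(t) + B*sin(t). Substituting and equating the coefficients of cos(t) and sin(t) gives A = 21/37, B = -15/37, so q_p = -15*sin(t)/37 + 21*cos(t)/37.
General solution: q = -15*sin(t)/37 + 21*cos(t)/37 + C1*exp(-t) + C2*exp(-6*t).
Apply the initial conditions: q(0) = 21/37 + C1 + C2 = -1 and q'(0) = -15/37 - C1 - 6*C2 = 3. Solving gives C1 = -6/5, C2 = -68/185.

q = -68*exp(-6*t)/185 - 15*sin(t)/37 - 6*exp(-t)/5 + 21*cos(t)/37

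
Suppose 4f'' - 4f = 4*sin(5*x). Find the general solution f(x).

f = -sin(5*x)/26 + C1*exp(x) + C2*exp(-x)

Divide through by 4: f'' - f = sin(5*x).
Characteristic equation r² - 1 = 0 factors as (r - 1)(r + 1) = 0, so r = 1, -1.
Hence f_h = C1*exp(x) + C2*exp(-x).
Try f_p = A*cos(5*x) + B*sin(5*x). Substituting and equating the coefficients of cos(5x) and sin(5x) gives A = 0, B = -1/26, so f_p = -sin(5*x)/26.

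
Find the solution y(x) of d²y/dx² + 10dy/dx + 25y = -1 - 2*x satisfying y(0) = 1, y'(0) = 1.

y = -1/125 - 2*x/25 + 126*exp(-5*x)/125 + 153*x*exp(-5*x)/25

Characteristic equation r² + 10r + 25 = 0 has discriminant (10)² - 4·(25) = 0, so r = -5 is a repeated root.
Hence y_h = (C1 + C2*x)*exp(-5*x).
For the particular solution try y_p = A0 + A1*x. Substituting and matching coefficients of each power of x gives A0 = -1/125, A1 = -2/25, so y_p = -1/125 - 2*x/25.
General solution: y = -1/125 - 2*x/25 + C1*exp(-5*x) + C2*x*exp(-5*x).
Apply the initial conditions: y(0) = -1/125 + C1 = 1 and y'(0) = -2/25 + C2 - 5*C1 = 1. Solving gives C1 = 126/125, C2 = 153/25.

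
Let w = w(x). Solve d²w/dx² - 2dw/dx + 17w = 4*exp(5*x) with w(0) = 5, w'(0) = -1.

Characteristic equation r² - 2r + 17 = 0 has discriminant (-2)² - 4·(17) = -64 < 0, so r = 1 ± 4i.
Hence w_h = C1*cos(4*x)*exp(x) + C2*exp(x)*sin(4*x).
Try w_p = A*exp(5*x). Substituting into the equation and dividing by exp(5*x) gives A = 1/8, so w_p = exp(5*x)/8.
General solution: w = exp(5*x)/8 + C1*cos(4*x)*exp(x) + C2*exp(x)*sin(4*x).
Apply the initial conditions: w(0) = 1/8 + C1 = 5 and w'(0) = 5/8 + C1 + 4*C2 = -1. Solving gives C1 = 39/8, C2 = -13/8.

w = exp(5*x)/8 - 13*exp(x)*sin(4*x)/8 + 39*cos(4*x)*exp(x)/8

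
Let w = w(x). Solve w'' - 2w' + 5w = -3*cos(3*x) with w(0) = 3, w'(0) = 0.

w = 3*cos(3*x)/13 + 9*sin(3*x)/26 - 99*exp(x)*sin(2*x)/52 + 36*cos(2*x)*exp(x)/13

Characteristic equation r² - 2r + 5 = 0 has discriminant (-2)² - 4·(5) = -16 < 0, so r = 1 ± 2i.
Hence w_h = C1*cos(2*x)*exp(x) + C2*exp(x)*sin(2*x).
Try w_p = A*cos(3*x) + B*sin(3*x). Substituting and equating the coefficients of cos(3x) and sin(3x) gives A = 3/13, B = 9/26, so w_p = 3*cos(3*x)/13 + 9*sin(3*x)/26.
General solution: w = 3*cos(3*x)/13 + 9*sin(3*x)/26 + C1*cos(2*x)*exp(x) + C2*exp(x)*sin(2*x).
Apply the initial conditions: w(0) = 3/13 + C1 = 3 and w'(0) = 27/26 + C1 + 2*C2 = 0. Solving gives C1 = 36/13, C2 = -99/52.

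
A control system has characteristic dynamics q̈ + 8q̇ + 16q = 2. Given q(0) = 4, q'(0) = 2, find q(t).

q = 1/8 + 31*exp(-4*t)/8 + 35*t*exp(-4*t)/2

Characteristic equation r² + 8r + 16 = 0 has discriminant (8)² - 4·(16) = 0, so r = -4 is a repeated root.
Hence q_h = (C1 + C2*t)*exp(-4*t).
For the particular solution try q_p = A0. Substituting and matching coefficients of each power of t gives A0 = 1/8, so q_p = 1/8.
General solution: q = 1/8 + C1*exp(-4*t) + C2*t*exp(-4*t).
Apply the initial conditions: q(0) = 1/8 + C1 = 4 and q'(0) = C2 - 4*C1 = 2. Solving gives C1 = 31/8, C2 = 35/2.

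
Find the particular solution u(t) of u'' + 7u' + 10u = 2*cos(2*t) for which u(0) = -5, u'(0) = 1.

u = -49*exp(-2*t)/6 + 3*cos(2*t)/58 + 7*sin(2*t)/58 + 271*exp(-5*t)/87

Characteristic equation r² + 7r + 10 = 0 factors as (r + 5)(r + 2) = 0, so r = -5, -2.
Hence u_h = C1*exp(-5*t) + C2*exp(-2*t).
Try u_p = A*cos(2*t) + B*sin(2*t). Substituting and equating the coefficients of cos(2t) and sin(2t) gives A = 3/58, B = 7/58, so u_p = 3*cos(2*t)/58 + 7*sin(2*t)/58.
General solution: u = 3*cos(2*t)/58 + 7*sin(2*t)/58 + C1*exp(-5*t) + C2*exp(-2*t).
Apply the initial conditions: u(0) = 3/58 + C1 + C2 = -5 and u'(0) = 7/29 - 5*C1 - 2*C2 = 1. Solving gives C1 = 271/87, C2 = -49/6.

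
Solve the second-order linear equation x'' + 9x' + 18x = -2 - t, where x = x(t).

x = -1/12 - t/18 + C1*exp(-6*t) + C2*exp(-3*t)

Characteristic equation r² + 9r + 18 = 0 factors as (r + 6)(r + 3) = 0, so r = -6, -3.
Hence x_h = C1*exp(-6*t) + C2*exp(-3*t).
For the particular solution try x_p = A0 + A1*t. Substituting and matching coefficients of each power of t gives A0 = -1/12, A1 = -1/18, so x_p = -1/12 - t/18.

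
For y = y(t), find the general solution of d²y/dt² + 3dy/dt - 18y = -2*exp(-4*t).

Characteristic equation r² + 3r - 18 = 0 factors as (r - 3)(r + 6) = 0, so r = 3, -6.
Hence y_h = C1*exp(3*t) + C2*exp(-6*t).
Try y_p = A*exp(-4*t). Substituting into the equation and dividing by exp(-4*t) gives A = 1/7, so y_p = exp(-4*t)/7.

y = exp(-4*t)/7 + C1*exp(3*t) + C2*exp(-6*t)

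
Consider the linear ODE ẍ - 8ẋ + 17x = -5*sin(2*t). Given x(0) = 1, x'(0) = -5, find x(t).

x = -16*cos(2*t)/85 - 13*sin(2*t)/85 - 803*exp(4*t)*sin(t)/85 + 101*cos(t)*exp(4*t)/85

Characteristic equation r² - 8r + 17 = 0 has discriminant (-8)² - 4·(17) = -4 < 0, so r = 4 ± i.
Hence x_h = C1*cos(t)*exp(4*t) + C2*exp(4*t)*sin(t).
Try x_p = A*cos(2*t) + B*sin(2*t). Substituting and equating the coefficients of cos(2t) and sin(2t) gives A = -16/85, B = -13/85, so x_p = -16*cos(2*t)/85 - 13*sin(2*t)/85.
General solution: x = -16*cos(2*t)/85 - 13*sin(2*t)/85 + C1*cos(t)*exp(4*t) + C2*exp(4*t)*sin(t).
Apply the initial conditions: x(0) = -16/85 + C1 = 1 and x'(0) = -26/85 + C2 + 4*C1 = -5. Solving gives C1 = 101/85, C2 = -803/85.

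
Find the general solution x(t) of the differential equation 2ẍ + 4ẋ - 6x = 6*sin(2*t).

x = -21*sin(2*t)/65 - 12*cos(2*t)/65 + C1*exp(-3*t) + C2*exp(t)

Divide through by 2: x'' + 2x' - 3x = 3*sin(2*t).
Characteristic equation r² + 2r - 3 = 0 factors as (r + 3)(r - 1) = 0, so r = -3, 1.
Hence x_h = C1*exp(-3*t) + C2*exp(t).
Try x_p = A*cos(2*t) + B*sin(2*t). Substituting and equating the coefficients of cos(2t) and sin(2t) gives A = -12/65, B = -21/65, so x_p = -21*sin(2*t)/65 - 12*cos(2*t)/65.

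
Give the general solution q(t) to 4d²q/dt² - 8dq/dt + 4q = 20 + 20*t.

q = 15 + 5*t + C1*exp(t) + C2*t*exp(t)

Divide through by 4: q'' - 2q' + q = 5 + 5*t.
Characteristic equation r² - 2r + 1 = 0 has discriminant (-2)² - 4·(1) = 0, so r = 1 is a repeated root.
Hence q_h = (C1 + C2*t)*exp(t).
For the particular solution try q_p = A0 + A1*t. Substituting and matching coefficients of each power of t gives A0 = 15, A1 = 5, so q_p = 15 + 5*t.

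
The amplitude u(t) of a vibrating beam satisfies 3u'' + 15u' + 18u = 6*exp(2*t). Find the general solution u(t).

u = exp(2*t)/10 + C1*exp(-2*t) + C2*exp(-3*t)

Divide through by 3: u'' + 5u' + 6u = 2*exp(2*t).
Characteristic equation r² + 5r + 6 = 0 factors as (r + 2)(r + 3) = 0, so r = -2, -3.
Hence u_h = C1*exp(-2*t) + C2*exp(-3*t).
Try u_p = A*exp(2*t). Substituting into the equation and dividing by exp(2*t) gives A = 1/10, so u_p = exp(2*t)/10.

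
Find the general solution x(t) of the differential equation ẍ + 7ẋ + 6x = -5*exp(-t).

x = C1*exp(-6*t) + C2*exp(-t) - t*exp(-t)

Characteristic equation r² + 7r + 6 = 0 factors as (r + 6)(r + 1) = 0, so r = -6, -1.
Hence x_h = C1*exp(-6*t) + C2*exp(-t).
Since exp(-t) solves the homogeneous equation (r = -1 is a root of multiplicity 1), multiply the trial by t. Try x_p = A*t*exp(-t). Substituting into the equation and dividing by exp(-t) gives A = -1, so x_p = -t*exp(-t).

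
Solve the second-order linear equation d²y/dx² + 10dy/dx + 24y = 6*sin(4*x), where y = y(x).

y = -15*cos(4*x)/104 + 3*sin(4*x)/104 + C1*exp(-4*x) + C2*exp(-6*x)

Characteristic equation r² + 10r + 24 = 0 factors as (r + 4)(r + 6) = 0, so r = -4, -6.
Hence y_h = C1*exp(-4*x) + C2*exp(-6*x).
Try y_p = A*cos(4*x) + B*sin(4*x). Substituting and equating the coefficients of cos(4x) and sin(4x) gives A = -15/104, B = 3/104, so y_p = -15*cos(4*x)/104 + 3*sin(4*x)/104.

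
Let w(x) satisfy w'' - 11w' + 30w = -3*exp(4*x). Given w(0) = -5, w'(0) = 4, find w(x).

Characteristic equation r² - 11r + 30 = 0 factors as (r - 5)(r - 6) = 0, so r = 5, 6.
Hence w_h = C1*exp(5*x) + C2*exp(6*x).
Try w_p = A*exp(4*x). Substituting into the equation and dividing by exp(4*x) gives A = -3/2, so w_p = -3*exp(4*x)/2.
General solution: w = -3*exp(4*x)/2 + C1*exp(5*x) + C2*exp(6*x).
Apply the initial conditions: w(0) = -3/2 + C1 + C2 = -5 and w'(0) = -6 + 5*C1 + 6*C2 = 4. Solving gives C1 = -31, C2 = 55/2.

w = -31*exp(5*x) - 3*exp(4*x)/2 + 55*exp(6*x)/2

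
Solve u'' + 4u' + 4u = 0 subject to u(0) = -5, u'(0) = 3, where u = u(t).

u = -5*exp(-2*t) - 7*t*exp(-2*t)

Characteristic equation r² + 4r + 4 = 0 has discriminant (4)² - 4·(4) = 0, so r = -2 is a repeated root.
Hence u_h = (C1 + C2*t)*exp(-2*t).
Apply the initial conditions: u(0) = C1 = -5 and u'(0) = C2 - 2*C1 = 3. Solving gives C1 = -5, C2 = -7.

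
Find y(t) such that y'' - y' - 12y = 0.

Characteristic equation r² - r - 12 = 0 factors as (r - 4)(r + 3) = 0, so r = 4, -3.
Hence y_h = C1*exp(4*t) + C2*exp(-3*t).

y = C1*exp(4*t) + C2*exp(-3*t)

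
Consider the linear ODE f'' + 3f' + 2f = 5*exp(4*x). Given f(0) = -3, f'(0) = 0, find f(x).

Characteristic equation r² + 3r + 2 = 0 factors as (r + 2)(r + 1) = 0, so r = -2, -1.
Hence f_h = C1*exp(-2*x) + C2*exp(-x).
Try f_p = A*exp(4*x). Substituting into the equation and dividing by exp(4*x) gives A = 1/6, so f_p = exp(4*x)/6.
General solution: f = exp(4*x)/6 + C1*exp(-2*x) + C2*exp(-x).
Apply the initial conditions: f(0) = 1/6 + C1 + C2 = -3 and f'(0) = 2/3 - C2 - 2*C1 = 0. Solving gives C1 = 23/6, C2 = -7.

f = -7*exp(-x) + exp(4*x)/6 + 23*exp(-2*x)/6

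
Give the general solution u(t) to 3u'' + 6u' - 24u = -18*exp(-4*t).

Divide through by 3: u'' + 2u' - 8u = -6*exp(-4*t).
Characteristic equation r² + 2r - 8 = 0 factors as (r - 2)(r + 4) = 0, so r = 2, -4.
Hence u_h = C1*exp(2*t) + C2*exp(-4*t).
Since exp(-4*t) solves the homogeneous equation (r = -4 is a root of multiplicity 1), multiply the trial by t. Try u_p = A*t*exp(-4*t). Substituting into the equation and dividing by exp(-4*t) gives A = 1, so u_p = t*exp(-4*t).

u = C1*exp(2*t) + C2*exp(-4*t) + t*exp(-4*t)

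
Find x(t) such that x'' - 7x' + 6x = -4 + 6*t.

x = 1/2 + t + C1*exp(t) + C2*exp(6*t)

Characteristic equation r² - 7r + 6 = 0 factors as (r - 1)(r - 6) = 0, so r = 1, 6.
Hence x_h = C1*exp(t) + C2*exp(6*t).
For the particular solution try x_p = A0 + A1*t. Substituting and matching coefficients of each power of t gives A0 = 1/2, A1 = 1, so x_p = 1/2 + t.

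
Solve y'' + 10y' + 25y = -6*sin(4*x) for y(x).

Characteristic equation r² + 10r + 25 = 0 has discriminant (10)² - 4·(25) = 0, so r = -5 is a repeated root.
Hence y_h = (C1 + C2*x)*exp(-5*x).
Try y_p = A*cos(4*x) + B*sin(4*x). Substituting and equating the coefficients of cos(4x) and sin(4x) gives A = 240/1681, B = -54/1681, so y_p = -54*sin(4*x)/1681 + 240*cos(4*x)/1681.

y = -54*sin(4*x)/1681 + 240*cos(4*x)/1681 + C1*exp(-5*x) + C2*x*exp(-5*x)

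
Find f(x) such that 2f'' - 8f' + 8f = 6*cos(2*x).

Divide through by 2: f'' - 4f' + 4f = 3*cos(2*x).
Characteristic equation r² - 4r + 4 = 0 has discriminant (-4)² - 4·(4) = 0, so r = 2 is a repeated root.
Hence f_h = (C1 + C2*x)*exp(2*x).
Try f_p = A*cos(2*x) + B*sin(2*x). Substituting and equating the coefficients of cos(2x) and sin(2x) gives A = 0, B = -3/8, so f_p = -3*sin(2*x)/8.

f = -3*sin(2*x)/8 + C1*exp(2*x) + C2*x*exp(2*x)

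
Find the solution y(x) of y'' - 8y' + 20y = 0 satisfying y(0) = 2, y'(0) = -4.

y = -6*exp(4*x)*sin(2*x) + 2*cos(2*x)*exp(4*x)

Characteristic equation r² - 8r + 20 = 0 has discriminant (-8)² - 4·(20) = -16 < 0, so r = 4 ± 2i.
Hence y_h = C1*cos(2*x)*exp(4*x) + C2*exp(4*x)*sin(2*x).
Apply the initial conditions: y(0) = C1 = 2 and y'(0) = 2*C2 + 4*C1 = -4. Solving gives C1 = 2, C2 = -6.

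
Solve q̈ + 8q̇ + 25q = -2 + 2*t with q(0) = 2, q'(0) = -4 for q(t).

Characteristic equation r² + 8r + 25 = 0 has discriminant (8)² - 4·(25) = -36 < 0, so r = -4 ± 3i.
Hence q_h = C1*cos(3*t)*exp(-4*t) + C2*exp(-4*t)*sin(3*t).
For the particular solution try q_p = A0 + A1*t. Substituting and matching coefficients of each power of t gives A0 = -66/625, A1 = 2/25, so q_p = -66/625 + 2*t/25.
General solution: q = -66/625 + 2*t/25 + C1*cos(3*t)*exp(-4*t) + C2*exp(-4*t)*sin(3*t).
Apply the initial conditions: q(0) = -66/625 + C1 = 2 and q'(0) = 2/25 - 4*C1 + 3*C2 = -4. Solving gives C1 = 1316/625, C2 = 2714/1875.

q = -66/625 + 2*t/25 + 1316*cos(3*t)*exp(-4*t)/625 + 2714*exp(-4*t)*sin(3*t)/1875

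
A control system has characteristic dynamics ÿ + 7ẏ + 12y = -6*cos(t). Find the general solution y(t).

Characteristic equation r² + 7r + 12 = 0 factors as (r + 3)(r + 4) = 0, so r = -3, -4.
Hence y_h = C1*exp(-3*t) + C2*exp(-4*t).
Try y_p = A*cos(t) + B*sin(t). Substituting and equating the coefficients of cos(t) and sin(t) gives A = -33/85, B = -21/85, so y_p = -33*cos(t)/85 - 21*sin(t)/85.

y = -33*cos(t)/85 - 21*sin(t)/85 + C1*exp(-3*t) + C2*exp(-4*t)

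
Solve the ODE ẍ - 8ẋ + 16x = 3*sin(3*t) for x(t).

x = 21*sin(3*t)/625 + 72*cos(3*t)/625 + C1*exp(4*t) + C2*t*exp(4*t)

Characteristic equation r² - 8r + 16 = 0 has discriminant (-8)² - 4·(16) = 0, so r = 4 is a repeated root.
Hence x_h = (C1 + C2*t)*exp(4*t).
Try x_p = A*cos(3*t) + B*sin(3*t). Substituting and equating the coefficients of cos(3t) and sin(3t) gives A = 72/625, B = 21/625, so x_p = 21*sin(3*t)/625 + 72*cos(3*t)/625.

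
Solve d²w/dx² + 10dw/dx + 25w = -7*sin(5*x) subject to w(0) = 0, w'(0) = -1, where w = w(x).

Characteristic equation r² + 10r + 25 = 0 has discriminant (10)² - 4·(25) = 0, so r = -5 is a repeated root.
Hence w_h = (C1 + C2*x)*exp(-5*x).
Try w_p = A*cos(5*x) + B*sin(5*x). Substituting and equating the coefficients of cos(5x) and sin(5x) gives A = 7/50, B = 0, so w_p = 7*cos(5*x)/50.
General solution: w = 7*cos(5*x)/50 + C1*exp(-5*x) + C2*x*exp(-5*x).
Apply the initial conditions: w(0) = 7/50 + C1 = 0 and w'(0) = C2 - 5*C1 = -1. Solving gives C1 = -7/50, C2 = -17/10.

w = -7*exp(-5*x)/50 + 7*cos(5*x)/50 - 17*x*exp(-5*x)/10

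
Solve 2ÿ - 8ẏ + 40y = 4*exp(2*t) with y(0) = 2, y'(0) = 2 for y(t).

Divide through by 2: y'' - 4y' + 20y = 2*exp(2*t).
Characteristic equation r² - 4r + 20 = 0 has discriminant (-4)² - 4·(20) = -64 < 0, so r = 2 ± 4i.
Hence y_h = C1*cos(4*t)*exp(2*t) + C2*exp(2*t)*sin(4*t).
Try y_p = A*exp(2*t). Substituting into the equation and dividing by exp(2*t) gives A = 1/8, so y_p = exp(2*t)/8.
General solution: y = exp(2*t)/8 + C1*cos(4*t)*exp(2*t) + C2*exp(2*t)*sin(4*t).
Apply the initial conditions: y(0) = 1/8 + C1 = 2 and y'(0) = 1/4 + 2*C1 + 4*C2 = 2. Solving gives C1 = 15/8, C2 = -1/2.

y = exp(2*t)/8 - exp(2*t)*sin(4*t)/2 + 15*cos(4*t)*exp(2*t)/8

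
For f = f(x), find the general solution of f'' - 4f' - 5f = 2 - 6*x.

f = -34/25 + 6*x/5 + C1*exp(5*x) + C2*exp(-x)

Characteristic equation r² - 4r - 5 = 0 factors as (r - 5)(r + 1) = 0, so r = 5, -1.
Hence f_h = C1*exp(5*x) + C2*exp(-x).
For the particular solution try f_p = A0 + A1*x. Substituting and matching coefficients of each power of x gives A0 = -34/25, A1 = 6/5, so f_p = -34/25 + 6*x/5.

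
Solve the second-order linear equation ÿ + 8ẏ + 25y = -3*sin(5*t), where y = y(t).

Characteristic equation r² + 8r + 25 = 0 has discriminant (8)² - 4·(25) = -36 < 0, so r = -4 ± 3i.
Hence y_h = C1*cos(3*t)*exp(-4*t) + C2*exp(-4*t)*sin(3*t).
Try y_p = A*cos(5*t) + B*sin(5*t). Substituting and equating the coefficients of cos(5t) and sin(5t) gives A = 3/40, B = 0, so y_p = 3*cos(5*t)/40.

y = 3*cos(5*t)/40 + C1*cos(3*t)*exp(-4*t) + C2*exp(-4*t)*sin(3*t)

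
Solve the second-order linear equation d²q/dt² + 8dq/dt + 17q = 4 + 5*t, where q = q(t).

Characteristic equation r² + 8r + 17 = 0 has discriminant (8)² - 4·(17) = -4 < 0, so r = -4 ± i.
Hence q_h = C1*cos(t)*exp(-4*t) + C2*exp(-4*t)*sin(t).
For the particular solution try q_p = A0 + A1*t. Substituting and matching coefficients of each power of t gives A0 = 28/289, A1 = 5/17, so q_p = 28/289 + 5*t/17.

q = 28/289 + 5*t/17 + C1*cos(t)*exp(-4*t) + C2*exp(-4*t)*sin(t)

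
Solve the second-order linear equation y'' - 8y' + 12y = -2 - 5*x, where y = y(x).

y = -4/9 - 5*x/12 + C1*exp(2*x) + C2*exp(6*x)

Characteristic equation r² - 8r + 12 = 0 factors as (r - 2)(r - 6) = 0, so r = 2, 6.
Hence y_h = C1*exp(2*x) + C2*exp(6*x).
For the particular solution try y_p = A0 + A1*x. Substituting and matching coefficients of each power of x gives A0 = -4/9, A1 = -5/12, so y_p = -4/9 - 5*x/12.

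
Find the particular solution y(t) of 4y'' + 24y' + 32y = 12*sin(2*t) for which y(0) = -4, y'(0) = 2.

Divide through by 4: y'' + 6y' + 8y = 3*sin(2*t).
Characteristic equation r² + 6r + 8 = 0 factors as (r + 2)(r + 4) = 0, so r = -2, -4.
Hence y_h = C1*exp(-2*t) + C2*exp(-4*t).
Try y_p = A*cos(2*t) + B*sin(2*t). Substituting and equating the coefficients of cos(2t) and sin(2t) gives A = -9/40, B = 3/40, so y_p = -9*cos(2*t)/40 + 3*sin(2*t)/40.
General solution: y = -9*cos(2*t)/40 + 3*sin(2*t)/40 + C1*exp(-2*t) + C2*exp(-4*t).
Apply the initial conditions: y(0) = -9/40 + C1 + C2 = -4 and y'(0) = 3/20 - 4*C2 - 2*C1 = 2. Solving gives C1 = -53/8, C2 = 57/20.

y = -53*exp(-2*t)/8 - 9*cos(2*t)/40 + 3*sin(2*t)/40 + 57*exp(-4*t)/20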